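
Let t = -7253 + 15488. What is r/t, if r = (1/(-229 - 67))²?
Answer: 1/721517760 ≈ 1.3860e-9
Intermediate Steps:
t = 8235
r = 1/87616 (r = (1/(-296))² = (-1/296)² = 1/87616 ≈ 1.1413e-5)
r/t = (1/87616)/8235 = (1/87616)*(1/8235) = 1/721517760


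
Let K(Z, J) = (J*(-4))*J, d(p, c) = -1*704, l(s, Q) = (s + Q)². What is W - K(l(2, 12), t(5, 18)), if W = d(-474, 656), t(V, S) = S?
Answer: 592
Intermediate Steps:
l(s, Q) = (Q + s)²
d(p, c) = -704
W = -704
K(Z, J) = -4*J² (K(Z, J) = (-4*J)*J = -4*J²)
W - K(l(2, 12), t(5, 18)) = -704 - (-4)*18² = -704 - (-4)*324 = -704 - 1*(-1296) = -704 + 1296 = 592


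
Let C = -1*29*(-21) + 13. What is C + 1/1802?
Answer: 1120845/1802 ≈ 622.00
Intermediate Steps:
C = 622 (C = -29*(-21) + 13 = 609 + 13 = 622)
C + 1/1802 = 622 + 1/1802 = 1120845/1802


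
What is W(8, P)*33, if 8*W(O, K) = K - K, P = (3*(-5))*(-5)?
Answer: 0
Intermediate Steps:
P = 75 (P = -15*(-5) = 75)
W(O, K) = 0 (W(O, K) = (K - K)/8 = (1/8)*0 = 0)
W(8, P)*33 = 0*33 = 0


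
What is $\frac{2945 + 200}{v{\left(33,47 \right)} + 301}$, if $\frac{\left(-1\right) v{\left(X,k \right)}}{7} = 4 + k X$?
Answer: $- \frac{3145}{10584} \approx -0.29715$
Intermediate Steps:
$v{\left(X,k \right)} = -28 - 7 X k$ ($v{\left(X,k \right)} = - 7 \left(4 + k X\right) = - 7 \left(4 + X k\right) = -28 - 7 X k$)
$\frac{2945 + 200}{v{\left(33,47 \right)} + 301} = \frac{2945 + 200}{\left(-28 - 231 \cdot 47\right) + 301} = \frac{3145}{\left(-28 - 10857\right) + 301} = \frac{3145}{-10885 + 301} = \frac{3145}{-10584} = 3145 \left(- \frac{1}{10584}\right) = - \frac{3145}{10584}$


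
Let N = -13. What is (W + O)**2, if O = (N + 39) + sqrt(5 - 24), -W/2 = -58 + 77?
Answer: (12 - I*sqrt(19))**2 ≈ 125.0 - 104.61*I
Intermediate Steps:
W = -38 (W = -2*(-58 + 77) = -2*19 = -38)
O = 26 + I*sqrt(19) (O = (-13 + 39) + sqrt(5 - 24) = 26 + sqrt(-19) = 26 + I*sqrt(19) ≈ 26.0 + 4.3589*I)
(W + O)**2 = (-38 + (26 + I*sqrt(19)))**2 = (-12 + I*sqrt(19))**2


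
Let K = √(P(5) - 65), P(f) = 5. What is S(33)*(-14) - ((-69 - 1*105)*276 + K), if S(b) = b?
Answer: 47562 - 2*I*√15 ≈ 47562.0 - 7.746*I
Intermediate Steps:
K = 2*I*√15 (K = √(5 - 65) = √(-60) = 2*I*√15 ≈ 7.746*I)
S(33)*(-14) - ((-69 - 1*105)*276 + K) = 33*(-14) - ((-69 - 1*105)*276 + 2*I*√15) = -462 - ((-69 - 105)*276 + 2*I*√15) = -462 - (-174*276 + 2*I*√15) = -462 - (-48024 + 2*I*√15) = -462 + (48024 - 2*I*√15) = 47562 - 2*I*√15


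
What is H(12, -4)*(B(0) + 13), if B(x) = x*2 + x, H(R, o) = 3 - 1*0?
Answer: 39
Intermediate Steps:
H(R, o) = 3 (H(R, o) = 3 + 0 = 3)
B(x) = 3*x (B(x) = 2*x + x = 3*x)
H(12, -4)*(B(0) + 13) = 3*(3*0 + 13) = 3*(0 + 13) = 3*13 = 39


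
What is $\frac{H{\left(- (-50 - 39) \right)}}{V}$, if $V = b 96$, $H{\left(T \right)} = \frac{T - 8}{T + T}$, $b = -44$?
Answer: $- \frac{27}{250624} \approx -0.00010773$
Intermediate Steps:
$H{\left(T \right)} = \frac{-8 + T}{2 T}$
$V = -4224$ ($V = \left(-44\right) 96 = -4224$)
$\frac{H{\left(- (-50 - 39) \right)}}{V} = \frac{\frac{1}{2} \frac{1}{\left(-1\right) \left(-50 - 39\right)} \left(-8 - \left(-50 - 39\right)\right)}{-4224} = \frac{-8 - \left(-50 - 39\right)}{2 \left(- (-50 - 39)\right)} \left(- \frac{1}{4224}\right) = \frac{-8 - -89}{2 \left(\left(-1\right) \left(-89\right)\right)} \left(- \frac{1}{4224}\right) = \frac{-8 + 89}{2 \cdot 89} \left(- \frac{1}{4224}\right) = \frac{1}{2} \cdot \frac{1}{89} \cdot 81 \left(- \frac{1}{4224}\right) = \frac{81}{178} \left(- \frac{1}{4224}\right) = - \frac{27}{250624}$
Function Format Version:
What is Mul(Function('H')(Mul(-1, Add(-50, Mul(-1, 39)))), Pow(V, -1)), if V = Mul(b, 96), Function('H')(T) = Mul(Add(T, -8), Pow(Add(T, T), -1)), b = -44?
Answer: Rational(-27, 250624) ≈ -0.00010773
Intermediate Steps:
Function('H')(T) = Mul(Rational(1, 2), Pow(T, -1), Add(-8, T)) (Function('H')(T) = Mul(Add(-8, T), Pow(Mul(2, T), -1)) = Mul(Add(-8, T), Mul(Rational(1, 2), Pow(T, -1))) = Mul(Rational(1, 2), Pow(T, -1), Add(-8, T)))
V = -4224 (V = Mul(-44, 96) = -4224)
Mul(Function('H')(Mul(-1, Add(-50, Mul(-1, 39)))), Pow(V, -1)) = Mul(Mul(Rational(1, 2), Pow(Mul(-1, Add(-50, Mul(-1, 39))), -1), Add(-8, Mul(-1, Add(-50, Mul(-1, 39))))), Pow(-4224, -1)) = Mul(Mul(Rational(1, 2), Pow(Mul(-1, Add(-50, -39)), -1), Add(-8, Mul(-1, Add(-50, -39)))), Rational(-1, 4224)) = Mul(Mul(Rational(1, 2), Pow(Mul(-1, -89), -1), Add(-8, Mul(-1, -89))), Rational(-1, 4224)) = Mul(Mul(Rational(1, 2), Pow(89, -1), Add(-8, 89)), Rational(-1, 4224)) = Mul(Mul(Rational(1, 2), Rational(1, 89), 81), Rational(-1, 4224)) = Mul(Rational(81, 178), Rational(-1, 4224)) = Rational(-27, 250624)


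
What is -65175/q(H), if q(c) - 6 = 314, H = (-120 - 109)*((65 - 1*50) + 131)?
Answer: -13035/64 ≈ -203.67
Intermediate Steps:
H = -33434 (H = -229*((65 - 50) + 131) = -229*(15 + 131) = -229*146 = -33434)
q(c) = 320 (q(c) = 6 + 314 = 320)
-65175/q(H) = -65175/320 = -65175*1/320 = -13035/64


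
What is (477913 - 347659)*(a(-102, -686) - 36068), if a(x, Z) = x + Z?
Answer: -4800641424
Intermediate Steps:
a(x, Z) = Z + x
(477913 - 347659)*(a(-102, -686) - 36068) = (477913 - 347659)*((-686 - 102) - 36068) = 130254*(-788 - 36068) = 130254*(-36856) = -4800641424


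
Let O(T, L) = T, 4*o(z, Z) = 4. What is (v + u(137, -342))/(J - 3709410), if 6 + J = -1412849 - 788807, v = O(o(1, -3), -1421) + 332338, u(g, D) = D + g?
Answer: -166067/2955536 ≈ -0.056188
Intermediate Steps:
o(z, Z) = 1 (o(z, Z) = (¼)*4 = 1)
v = 332339 (v = 1 + 332338 = 332339)
J = -2201662 (J = -6 + (-1412849 - 788807) = -6 - 2201656 = -2201662)
(v + u(137, -342))/(J - 3709410) = (332339 + (-342 + 137))/(-2201662 - 3709410) = (332339 - 205)/(-5911072) = 332134*(-1/5911072) = -166067/2955536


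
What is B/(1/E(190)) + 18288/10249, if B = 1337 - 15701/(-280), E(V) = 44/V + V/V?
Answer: 66888782559/38946200 ≈ 1717.5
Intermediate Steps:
E(V) = 1 + 44/V (E(V) = 44/V + 1 = 1 + 44/V)
B = 55723/40 (B = 1337 - 15701*(-1/280) = 1337 + 2243/40 = 55723/40 ≈ 1393.1)
B/(1/E(190)) + 18288/10249 = 55723/(40*(1/((44 + 190)/190))) + 18288/10249 = 55723/(40*(1/((1/190)*234))) + 18288*(1/10249) = 55723/(40*(1/(117/95))) + 18288/10249 = 55723/(40*(95/117)) + 18288/10249 = (55723/40)*(117/95) + 18288/10249 = 6519591/3800 + 18288/10249 = 66888782559/38946200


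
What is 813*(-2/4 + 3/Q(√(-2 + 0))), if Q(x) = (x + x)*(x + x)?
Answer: -5691/8 ≈ -711.38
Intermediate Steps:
Q(x) = 4*x² (Q(x) = (2*x)*(2*x) = 4*x²)
813*(-2/4 + 3/Q(√(-2 + 0))) = 813*(-2/4 + 3/((4*(√(-2 + 0))²))) = 813*(-2*¼ + 3/((4*(√(-2))²))) = 813*(-½ + 3/((4*(I*√2)²))) = 813*(-½ + 3/((4*(-2)))) = 813*(-½ + 3/(-8)) = 813*(-½ + 3*(-⅛)) = 813*(-½ - 3/8) = 813*(-7/8) = -5691/8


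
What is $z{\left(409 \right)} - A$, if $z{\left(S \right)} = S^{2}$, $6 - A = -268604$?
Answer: $-101329$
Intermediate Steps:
$A = 268610$ ($A = 6 - -268604 = 6 + 268604 = 268610$)
$z{\left(409 \right)} - A = 409^{2} - 268610 = 167281 - 268610 = -101329$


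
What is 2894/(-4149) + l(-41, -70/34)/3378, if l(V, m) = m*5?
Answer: -55638973/79420158 ≈ -0.70057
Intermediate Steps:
l(V, m) = 5*m
2894/(-4149) + l(-41, -70/34)/3378 = 2894/(-4149) + (5*(-70/34))/3378 = 2894*(-1/4149) + (5*(-70*1/34))*(1/3378) = -2894/4149 + (5*(-35/17))*(1/3378) = -2894/4149 - 175/17*1/3378 = -2894/4149 - 175/57426 = -55638973/79420158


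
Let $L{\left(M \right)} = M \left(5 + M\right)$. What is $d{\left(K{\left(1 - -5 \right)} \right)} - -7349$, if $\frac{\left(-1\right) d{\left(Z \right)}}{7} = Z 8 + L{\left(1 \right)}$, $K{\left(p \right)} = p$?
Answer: $6971$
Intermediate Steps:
$d{\left(Z \right)} = -42 - 56 Z$ ($d{\left(Z \right)} = - 7 \left(Z 8 + 1 \left(5 + 1\right)\right) = - 7 \left(8 Z + 1 \cdot 6\right) = - 7 \left(8 Z + 6\right) = - 7 \left(6 + 8 Z\right) = -42 - 56 Z$)
$d{\left(K{\left(1 - -5 \right)} \right)} - -7349 = \left(-42 - 56 \left(1 - -5\right)\right) - -7349 = \left(-42 - 56 \left(1 + 5\right)\right) + 7349 = \left(-42 - 336\right) + 7349 = -378 + 7349 = 6971$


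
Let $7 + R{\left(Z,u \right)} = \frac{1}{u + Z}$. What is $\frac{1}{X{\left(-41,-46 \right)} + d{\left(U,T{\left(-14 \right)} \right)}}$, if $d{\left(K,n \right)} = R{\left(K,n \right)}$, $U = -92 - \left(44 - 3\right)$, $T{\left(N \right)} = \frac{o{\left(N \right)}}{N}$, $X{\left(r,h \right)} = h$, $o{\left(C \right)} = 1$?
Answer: $- \frac{1863}{98753} \approx -0.018865$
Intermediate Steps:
$R{\left(Z,u \right)} = -7 + \frac{1}{Z + u}$ ($R{\left(Z,u \right)} = -7 + \frac{1}{u + Z} = -7 + \frac{1}{Z + u}$)
$T{\left(N \right)} = \frac{1}{N}$ ($T{\left(N \right)} = 1 \frac{1}{N} = \frac{1}{N}$)
$U = -133$ ($U = -92 - 41 = -133$)
$d{\left(K,n \right)} = \frac{1 - 7 K - 7 n}{K + n}$
$\frac{1}{X{\left(-41,-46 \right)} + d{\left(U,T{\left(-14 \right)} \right)}} = \frac{1}{-46 + \frac{1 - -931 - \frac{7}{-14}}{-133 + \frac{1}{-14}}} = \frac{1}{-46 + \frac{1 + 931 - - \frac{1}{2}}{-133 - \frac{1}{14}}} = \frac{1}{-46 + \frac{1 + 931 + \frac{1}{2}}{- \frac{1863}{14}}} = \frac{1}{-46 - \frac{13055}{1863}} = \frac{1}{- \frac{98753}{1863}} = - \frac{1863}{98753}$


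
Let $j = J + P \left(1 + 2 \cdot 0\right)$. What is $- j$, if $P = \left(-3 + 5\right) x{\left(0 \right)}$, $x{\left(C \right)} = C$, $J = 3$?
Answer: $-3$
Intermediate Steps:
$P = 0$ ($P = \left(-3 + 5\right) 0 = 2 \cdot 0 = 0$)
$j = 3$ ($j = 3 + 0 \left(1 + 2 \cdot 0\right) = 3 + 0 \left(1 + 0\right) = 3 + 0 \cdot 1 = 3 + 0 = 3$)
$- j = \left(-1\right) 3 = -3$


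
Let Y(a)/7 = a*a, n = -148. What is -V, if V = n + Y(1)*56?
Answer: -244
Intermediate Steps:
Y(a) = 7*a**2 (Y(a) = 7*(a*a) = 7*a**2)
V = 244 (V = -148 + (7*1**2)*56 = -148 + (7*1)*56 = -148 + 7*56 = -148 + 392 = 244)
-V = -1*244 = -244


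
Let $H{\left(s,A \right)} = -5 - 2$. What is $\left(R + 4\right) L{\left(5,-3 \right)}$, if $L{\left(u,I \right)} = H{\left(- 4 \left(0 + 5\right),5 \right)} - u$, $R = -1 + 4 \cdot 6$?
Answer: $-324$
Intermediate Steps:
$H{\left(s,A \right)} = -7$
$R = 23$ ($R = -1 + 24 = 23$)
$L{\left(u,I \right)} = -7 - u$
$\left(R + 4\right) L{\left(5,-3 \right)} = \left(23 + 4\right) \left(-7 - 5\right) = 27 \left(-7 - 5\right) = 27 \left(-12\right) = -324$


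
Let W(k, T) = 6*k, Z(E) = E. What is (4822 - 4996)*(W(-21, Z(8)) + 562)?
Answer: -75864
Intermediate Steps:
(4822 - 4996)*(W(-21, Z(8)) + 562) = (4822 - 4996)*(6*(-21) + 562) = -174*(-126 + 562) = -174*436 = -75864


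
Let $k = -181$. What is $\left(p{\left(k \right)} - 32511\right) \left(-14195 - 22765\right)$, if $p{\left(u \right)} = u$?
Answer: $1208296320$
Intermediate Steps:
$\left(p{\left(k \right)} - 32511\right) \left(-14195 - 22765\right) = \left(-181 - 32511\right) \left(-14195 - 22765\right) = \left(-32692\right) \left(-36960\right) = 1208296320$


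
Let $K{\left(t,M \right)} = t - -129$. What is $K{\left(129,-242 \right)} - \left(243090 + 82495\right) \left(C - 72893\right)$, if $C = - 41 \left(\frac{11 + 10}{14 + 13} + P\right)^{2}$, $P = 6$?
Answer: $\frac{1972033853888}{81} \approx 2.4346 \cdot 10^{10}$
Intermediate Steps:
$K{\left(t,M \right)} = 129 + t$ ($K{\left(t,M \right)} = t + 129 = 129 + t$)
$C = - \frac{152561}{81}$ ($C = - 41 \left(\frac{11 + 10}{14 + 13} + 6\right)^{2} = - 41 \left(\frac{21}{27} + 6\right)^{2} = - 41 \left(21 \cdot \frac{1}{27} + 6\right)^{2} = - 41 \left(\frac{7}{9} + 6\right)^{2} = - 41 \left(\frac{61}{9}\right)^{2} = \left(-41\right) \frac{3721}{81} = - \frac{152561}{81} \approx -1883.5$)
$K{\left(129,-242 \right)} - \left(243090 + 82495\right) \left(C - 72893\right) = \left(129 + 129\right) - \left(243090 + 82495\right) \left(- \frac{152561}{81} - 72893\right) = 258 - 325585 \left(- \frac{6056894}{81}\right) = 258 - - \frac{1972033832990}{81} = 258 + \frac{1972033832990}{81} = \frac{1972033853888}{81}$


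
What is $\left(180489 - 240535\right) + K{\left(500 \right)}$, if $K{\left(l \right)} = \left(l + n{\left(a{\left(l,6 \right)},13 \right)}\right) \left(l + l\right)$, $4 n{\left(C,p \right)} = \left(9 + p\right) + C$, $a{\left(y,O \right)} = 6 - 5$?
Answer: $445704$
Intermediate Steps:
$a{\left(y,O \right)} = 1$ ($a{\left(y,O \right)} = 6 - 5 = 1$)
$n{\left(C,p \right)} = \frac{9}{4} + \frac{C}{4} + \frac{p}{4}$ ($n{\left(C,p \right)} = \frac{\left(9 + p\right) + C}{4} = \frac{9 + C + p}{4} = \frac{9}{4} + \frac{C}{4} + \frac{p}{4}$)
$K{\left(l \right)} = 2 l \left(\frac{23}{4} + l\right)$ ($K{\left(l \right)} = \left(l + \left(\frac{9}{4} + \frac{1}{4} \cdot 1 + \frac{1}{4} \cdot 13\right)\right) \left(l + l\right) = \left(l + \left(\frac{9}{4} + \frac{1}{4} + \frac{13}{4}\right)\right) 2 l = \left(l + \frac{23}{4}\right) 2 l = \left(\frac{23}{4} + l\right) 2 l = 2 l \left(\frac{23}{4} + l\right)$)
$\left(180489 - 240535\right) + K{\left(500 \right)} = \left(180489 - 240535\right) + \frac{1}{2} \cdot 500 \left(23 + 4 \cdot 500\right) = -60046 + \frac{1}{2} \cdot 500 \left(23 + 2000\right) = -60046 + \frac{1}{2} \cdot 500 \cdot 2023 = -60046 + 505750 = 445704$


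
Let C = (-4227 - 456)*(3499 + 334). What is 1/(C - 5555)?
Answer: -1/17955494 ≈ -5.5693e-8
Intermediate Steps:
C = -17949939 (C = -4683*3833 = -17949939)
1/(C - 5555) = 1/(-17949939 - 5555) = 1/(-17955494) = -1/17955494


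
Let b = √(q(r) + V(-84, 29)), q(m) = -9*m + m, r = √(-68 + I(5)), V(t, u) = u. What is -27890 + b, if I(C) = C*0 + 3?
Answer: -27890 + √(29 - 8*I*√65) ≈ -27883.0 - 4.5672*I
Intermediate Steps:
I(C) = 3 (I(C) = 0 + 3 = 3)
r = I*√65 (r = √(-68 + 3) = √(-65) = I*√65 ≈ 8.0623*I)
q(m) = -8*m
b = √(29 - 8*I*√65) (b = √(-8*I*√65 + 29) = √(29 - 8*I*√65) ≈ 7.0611 - 4.5672*I)
-27890 + b = -27890 + √(29 - 8*I*√65)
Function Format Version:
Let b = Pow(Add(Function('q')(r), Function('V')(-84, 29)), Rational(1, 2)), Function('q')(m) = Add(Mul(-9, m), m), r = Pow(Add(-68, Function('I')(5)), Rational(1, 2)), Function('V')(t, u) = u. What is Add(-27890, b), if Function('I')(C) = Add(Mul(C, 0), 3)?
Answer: Add(-27890, Pow(Add(29, Mul(-8, I, Pow(65, Rational(1, 2)))), Rational(1, 2))) ≈ Add(-27883., Mul(-4.5672, I))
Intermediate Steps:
Function('I')(C) = 3 (Function('I')(C) = Add(0, 3) = 3)
r = Mul(I, Pow(65, Rational(1, 2))) (r = Pow(Add(-68, 3), Rational(1, 2)) = Pow(-65, Rational(1, 2)) = Mul(I, Pow(65, Rational(1, 2))) ≈ Mul(8.0623, I))
Function('q')(m) = Mul(-8, m)
b = Pow(Add(29, Mul(-8, I, Pow(65, Rational(1, 2)))), Rational(1, 2)) (b = Pow(Add(Mul(-8, Mul(I, Pow(65, Rational(1, 2)))), 29), Rational(1, 2)) = Pow(Add(Mul(-8, I, Pow(65, Rational(1, 2))), 29), Rational(1, 2)) = Pow(Add(29, Mul(-8, I, Pow(65, Rational(1, 2)))), Rational(1, 2)) ≈ Add(7.0611, Mul(-4.5672, I)))
Add(-27890, b) = Add(-27890, Pow(Add(29, Mul(-8, I, Pow(65, Rational(1, 2)))), Rational(1, 2)))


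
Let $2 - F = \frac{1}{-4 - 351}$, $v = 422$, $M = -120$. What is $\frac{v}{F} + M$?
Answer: $\frac{64490}{711} \approx 90.703$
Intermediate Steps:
$F = \frac{711}{355}$ ($F = 2 - \frac{1}{-4 - 351} = 2 - \frac{1}{-355} = 2 - - \frac{1}{355} = 2 + \frac{1}{355} = \frac{711}{355} \approx 2.0028$)
$\frac{v}{F} + M = \frac{422}{\frac{711}{355}} - 120 = 422 \cdot \frac{355}{711} - 120 = \frac{149810}{711} - 120 = \frac{64490}{711}$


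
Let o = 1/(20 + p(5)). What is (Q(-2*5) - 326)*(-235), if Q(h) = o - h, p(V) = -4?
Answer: 1187925/16 ≈ 74245.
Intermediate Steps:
o = 1/16 (o = 1/(20 - 4) = 1/16 ≈ 0.062500)
Q(h) = 1/16 - h
(Q(-2*5) - 326)*(-235) = ((1/16 - (-2)*5) - 326)*(-235) = ((1/16 - 1*(-10)) - 326)*(-235) = ((1/16 + 10) - 326)*(-235) = (161/16 - 326)*(-235) = -5055/16*(-235) = 1187925/16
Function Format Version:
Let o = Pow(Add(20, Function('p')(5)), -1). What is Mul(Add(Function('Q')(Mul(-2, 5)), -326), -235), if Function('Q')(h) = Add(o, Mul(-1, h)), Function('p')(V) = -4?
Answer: Rational(1187925, 16) ≈ 74245.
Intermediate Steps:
o = Rational(1, 16) (o = Pow(Add(20, -4), -1) = Pow(16, -1) = Rational(1, 16) ≈ 0.062500)
Function('Q')(h) = Add(Rational(1, 16), Mul(-1, h))
Mul(Add(Function('Q')(Mul(-2, 5)), -326), -235) = Mul(Add(Add(Rational(1, 16), Mul(-1, Mul(-2, 5))), -326), -235) = Mul(Add(Add(Rational(1, 16), Mul(-1, -10)), -326), -235) = Mul(Add(Add(Rational(1, 16), 10), -326), -235) = Mul(Add(Rational(161, 16), -326), -235) = Mul(Rational(-5055, 16), -235) = Rational(1187925, 16)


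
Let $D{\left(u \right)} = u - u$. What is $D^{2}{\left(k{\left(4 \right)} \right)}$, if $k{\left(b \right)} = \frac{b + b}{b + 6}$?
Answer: $0$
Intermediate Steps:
$k{\left(b \right)} = \frac{2 b}{6 + b}$
$D{\left(u \right)} = 0$
$D^{2}{\left(k{\left(4 \right)} \right)} = 0^{2} = 0$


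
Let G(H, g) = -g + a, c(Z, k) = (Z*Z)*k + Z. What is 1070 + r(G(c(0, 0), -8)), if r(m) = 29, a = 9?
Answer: 1099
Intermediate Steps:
c(Z, k) = Z + k*Z² (c(Z, k) = Z²*k + Z = k*Z² + Z = Z + k*Z²)
G(H, g) = 9 - g (G(H, g) = -g + 9 = 9 - g)
1070 + r(G(c(0, 0), -8)) = 1070 + 29 = 1099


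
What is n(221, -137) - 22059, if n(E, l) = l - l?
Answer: -22059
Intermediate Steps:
n(E, l) = 0
n(221, -137) - 22059 = 0 - 22059 = -22059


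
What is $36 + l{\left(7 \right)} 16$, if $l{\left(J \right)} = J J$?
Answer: $820$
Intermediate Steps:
$l{\left(J \right)} = J^{2}$
$36 + l{\left(7 \right)} 16 = 36 + 7^{2} \cdot 16 = 36 + 49 \cdot 16 = 36 + 784 = 820$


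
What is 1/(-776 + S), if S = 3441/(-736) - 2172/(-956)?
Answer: -175904/136924255 ≈ -0.0012847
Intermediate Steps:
S = -422751/175904 (S = 3441*(-1/736) - 2172*(-1/956) = -3441/736 + 543/239 = -422751/175904 ≈ -2.4033)
1/(-776 + S) = 1/(-776 - 422751/175904) = 1/(-136924255/175904) = -175904/136924255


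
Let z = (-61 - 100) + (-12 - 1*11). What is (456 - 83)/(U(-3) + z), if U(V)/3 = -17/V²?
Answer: -1119/569 ≈ -1.9666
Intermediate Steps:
U(V) = -51/V² (U(V) = 3*(-17/V²) = -51/V²)
z = -184 (z = -161 + (-12 - 11) = -161 - 23 = -184)
(456 - 83)/(U(-3) + z) = (456 - 83)/(-51/(-3)² - 184) = 373/(-51*⅑ - 184) = 373/(-17/3 - 184) = 373/(-569/3) = 373*(-3/569) = -1119/569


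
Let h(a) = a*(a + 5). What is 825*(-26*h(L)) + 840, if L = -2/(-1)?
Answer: -299460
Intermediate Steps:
L = 2 (L = -2*(-1) = 2)
h(a) = a*(5 + a)
825*(-26*h(L)) + 840 = 825*(-52*(5 + 2)) + 840 = 825*(-52*7) + 840 = 825*(-26*14) + 840 = 825*(-364) + 840 = -300300 + 840 = -299460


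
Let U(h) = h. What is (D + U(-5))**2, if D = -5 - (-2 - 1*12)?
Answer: 16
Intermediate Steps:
D = 9 (D = -5 - (-2 - 12) = -5 - 1*(-14) = -5 + 14 = 9)
(D + U(-5))**2 = (9 - 5)**2 = 4**2 = 16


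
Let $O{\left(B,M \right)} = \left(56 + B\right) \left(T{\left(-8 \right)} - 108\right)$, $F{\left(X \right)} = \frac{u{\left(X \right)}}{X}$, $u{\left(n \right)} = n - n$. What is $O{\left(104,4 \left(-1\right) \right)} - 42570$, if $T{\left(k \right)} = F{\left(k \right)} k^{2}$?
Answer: $-59850$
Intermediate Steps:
$u{\left(n \right)} = 0$
$F{\left(X \right)} = 0$ ($F{\left(X \right)} = \frac{0}{X} = 0$)
$T{\left(k \right)} = 0$ ($T{\left(k \right)} = 0 k^{2} = 0$)
$O{\left(B,M \right)} = -6048 - 108 B$ ($O{\left(B,M \right)} = \left(56 + B\right) \left(0 - 108\right) = \left(56 + B\right) \left(-108\right) = -6048 - 108 B$)
$O{\left(104,4 \left(-1\right) \right)} - 42570 = \left(-6048 - 11232\right) - 42570 = -17280 - 42570 = -59850$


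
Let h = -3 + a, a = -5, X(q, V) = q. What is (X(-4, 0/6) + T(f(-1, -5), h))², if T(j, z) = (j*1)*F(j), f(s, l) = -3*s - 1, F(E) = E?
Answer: 0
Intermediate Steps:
f(s, l) = -1 - 3*s
h = -8 (h = -3 - 5 = -8)
T(j, z) = j² (T(j, z) = (j*1)*j = j*j = j²)
(X(-4, 0/6) + T(f(-1, -5), h))² = (-4 + (-1 - 3*(-1))²)² = (-4 + (-1 + 3)²)² = (-4 + 2²)² = (-4 + 4)² = 0² = 0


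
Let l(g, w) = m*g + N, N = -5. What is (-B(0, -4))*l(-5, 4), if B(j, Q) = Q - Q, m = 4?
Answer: 0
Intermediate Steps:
B(j, Q) = 0
l(g, w) = -5 + 4*g (l(g, w) = 4*g - 5 = -5 + 4*g)
(-B(0, -4))*l(-5, 4) = (-1*0)*(-5 + 4*(-5)) = 0*(-5 - 20) = 0*(-25) = 0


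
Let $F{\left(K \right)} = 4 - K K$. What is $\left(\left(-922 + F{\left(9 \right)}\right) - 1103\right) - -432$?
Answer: $-1670$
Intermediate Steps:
$F{\left(K \right)} = 4 - K^{2}$
$\left(\left(-922 + F{\left(9 \right)}\right) - 1103\right) - -432 = \left(\left(-922 + \left(4 - 9^{2}\right)\right) - 1103\right) - -432 = \left(\left(-922 + \left(4 - 81\right)\right) - 1103\right) + 432 = \left(\left(-922 - 77\right) - 1103\right) + 432 = \left(-999 - 1103\right) + 432 = -2102 + 432 = -1670$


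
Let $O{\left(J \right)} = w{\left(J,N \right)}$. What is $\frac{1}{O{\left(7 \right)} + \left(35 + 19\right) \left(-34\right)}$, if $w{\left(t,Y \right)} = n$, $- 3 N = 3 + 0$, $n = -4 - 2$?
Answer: $- \frac{1}{1842} \approx -0.00054289$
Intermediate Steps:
$n = -6$ ($n = -4 - 2 = -6$)
$N = -1$ ($N = - \frac{3 + 0}{3} = \left(- \frac{1}{3}\right) 3 = -1$)
$w{\left(t,Y \right)} = -6$
$O{\left(J \right)} = -6$
$\frac{1}{O{\left(7 \right)} + \left(35 + 19\right) \left(-34\right)} = \frac{1}{-6 + \left(35 + 19\right) \left(-34\right)} = \frac{1}{-6 + 54 \left(-34\right)} = \frac{1}{-6 - 1836} = \frac{1}{-1842} = - \frac{1}{1842}$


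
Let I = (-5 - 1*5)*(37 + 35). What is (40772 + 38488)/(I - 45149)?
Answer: -79260/45869 ≈ -1.7280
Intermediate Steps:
I = -720 (I = (-5 - 5)*72 = -10*72 = -720)
(40772 + 38488)/(I - 45149) = (40772 + 38488)/(-720 - 45149) = 79260/(-45869) = 79260*(-1/45869) = -79260/45869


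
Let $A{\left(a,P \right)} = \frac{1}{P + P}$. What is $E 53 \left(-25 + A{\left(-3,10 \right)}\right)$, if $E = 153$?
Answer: $- \frac{4046391}{20} \approx -2.0232 \cdot 10^{5}$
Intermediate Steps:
$A{\left(a,P \right)} = \frac{1}{2 P}$
$E 53 \left(-25 + A{\left(-3,10 \right)}\right) = 153 \cdot 53 \left(-25 + \frac{1}{2 \cdot 10}\right) = 8109 \left(-25 + \frac{1}{2} \cdot \frac{1}{10}\right) = 8109 \left(-25 + \frac{1}{20}\right) = 8109 \left(- \frac{499}{20}\right) = - \frac{4046391}{20}$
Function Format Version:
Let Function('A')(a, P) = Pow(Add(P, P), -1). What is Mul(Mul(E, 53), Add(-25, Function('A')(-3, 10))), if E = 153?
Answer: Rational(-4046391, 20) ≈ -2.0232e+5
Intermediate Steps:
Function('A')(a, P) = Mul(Rational(1, 2), Pow(P, -1)) (Function('A')(a, P) = Pow(Mul(2, P), -1) = Mul(Rational(1, 2), Pow(P, -1)))
Mul(Mul(E, 53), Add(-25, Function('A')(-3, 10))) = Mul(Mul(153, 53), Add(-25, Mul(Rational(1, 2), Pow(10, -1)))) = Mul(8109, Add(-25, Mul(Rational(1, 2), Rational(1, 10)))) = Mul(8109, Add(-25, Rational(1, 20))) = Mul(8109, Rational(-499, 20)) = Rational(-4046391, 20)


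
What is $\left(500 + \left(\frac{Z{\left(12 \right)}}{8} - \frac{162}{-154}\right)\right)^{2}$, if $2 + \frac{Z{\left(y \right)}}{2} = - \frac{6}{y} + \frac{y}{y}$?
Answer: $\frac{95121045889}{379456} \approx 2.5068 \cdot 10^{5}$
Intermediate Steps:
$Z{\left(y \right)} = -2 - \frac{12}{y}$ ($Z{\left(y \right)} = -4 + 2 \left(- \frac{6}{y} + \frac{y}{y}\right) = -4 + 2 \left(- \frac{6}{y} + 1\right) = -4 + 2 \left(1 - \frac{6}{y}\right) = -4 + \left(2 - \frac{12}{y}\right) = -2 - \frac{12}{y}$)
$\left(500 + \left(\frac{Z{\left(12 \right)}}{8} - \frac{162}{-154}\right)\right)^{2} = \left(500 + \left(\frac{-2 - \frac{12}{12}}{8} - \frac{162}{-154}\right)\right)^{2} = \left(500 + \left(\left(-2 - 1\right) \frac{1}{8} - - \frac{81}{77}\right)\right)^{2} = \left(500 + \left(\left(-2 - 1\right) \frac{1}{8} + \frac{81}{77}\right)\right)^{2} = \left(500 + \left(\left(-3\right) \frac{1}{8} + \frac{81}{77}\right)\right)^{2} = \left(500 + \left(- \frac{3}{8} + \frac{81}{77}\right)\right)^{2} = \left(500 + \frac{417}{616}\right)^{2} = \left(\frac{308417}{616}\right)^{2} = \frac{95121045889}{379456}$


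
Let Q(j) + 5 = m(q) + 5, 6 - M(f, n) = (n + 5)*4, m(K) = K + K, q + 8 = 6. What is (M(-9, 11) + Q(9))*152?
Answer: -9424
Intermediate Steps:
q = -2 (q = -8 + 6 = -2)
m(K) = 2*K
M(f, n) = -14 - 4*n (M(f, n) = 6 - (n + 5)*4 = 6 - (5 + n)*4 = 6 - (20 + 4*n) = 6 + (-20 - 4*n) = -14 - 4*n)
Q(j) = -4 (Q(j) = -5 + (2*(-2) + 5) = -5 + (-4 + 5) = -5 + 1 = -4)
(M(-9, 11) + Q(9))*152 = ((-14 - 4*11) - 4)*152 = ((-14 - 44) - 4)*152 = (-58 - 4)*152 = -62*152 = -9424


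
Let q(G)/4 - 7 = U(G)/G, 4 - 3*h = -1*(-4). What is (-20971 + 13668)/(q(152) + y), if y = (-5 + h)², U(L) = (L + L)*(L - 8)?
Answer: -7303/1205 ≈ -6.0606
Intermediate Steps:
U(L) = 2*L*(-8 + L) (U(L) = (2*L)*(-8 + L) = 2*L*(-8 + L))
h = 0 (h = 4/3 - (-1)*(-4)/3 = 4/3 - ⅓*4 = 4/3 - 4/3 = 0)
q(G) = -36 + 8*G (q(G) = 28 + 4*((2*G*(-8 + G))/G) = 28 + 4*(-16 + 2*G) = 28 + (-64 + 8*G) = -36 + 8*G)
y = 25 (y = (-5 + 0)² = (-5)² = 25)
(-20971 + 13668)/(q(152) + y) = (-20971 + 13668)/((-36 + 8*152) + 25) = -7303/((-36 + 1216) + 25) = -7303/(1180 + 25) = -7303/1205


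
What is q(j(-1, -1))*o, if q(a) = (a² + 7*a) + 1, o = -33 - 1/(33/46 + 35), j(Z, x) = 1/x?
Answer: 271325/1643 ≈ 165.14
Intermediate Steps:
o = -54265/1643 (o = -33 - 1/(33*(1/46) + 35) = -33 - 1/(33/46 + 35) = -33 - 1/1643/46 = -33 - 1*46/1643 = -33 - 46/1643 = -54265/1643 ≈ -33.028)
q(a) = 1 + a² + 7*a
q(j(-1, -1))*o = (1 + (1/(-1))² + 7/(-1))*(-54265/1643) = (1 + (-1)² + 7*(-1))*(-54265/1643) = (1 + 1 - 7)*(-54265/1643) = -5*(-54265/1643) = 271325/1643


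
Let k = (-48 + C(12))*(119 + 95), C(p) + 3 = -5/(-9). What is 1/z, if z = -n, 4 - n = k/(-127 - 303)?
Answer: 1935/40838 ≈ 0.047382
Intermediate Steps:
C(p) = -22/9 (C(p) = -3 - 5/(-9) = -3 - 5*(-⅑) = -3 + 5/9 = -22/9)
k = -97156/9 (k = (-48 - 22/9)*(119 + 95) = -454/9*214 = -97156/9 ≈ -10795.)
n = -40838/1935 (n = 4 - (-97156)/((-127 - 303)*9) = 4 - (-97156)/((-430)*9) = 4 - (-1)*(-97156)/(430*9) = 4 - 1*48578/1935 = 4 - 48578/1935 = -40838/1935 ≈ -21.105)
z = 40838/1935 (z = -1*(-40838/1935) = 40838/1935 ≈ 21.105)
1/z = 1/(40838/1935) = 1935/40838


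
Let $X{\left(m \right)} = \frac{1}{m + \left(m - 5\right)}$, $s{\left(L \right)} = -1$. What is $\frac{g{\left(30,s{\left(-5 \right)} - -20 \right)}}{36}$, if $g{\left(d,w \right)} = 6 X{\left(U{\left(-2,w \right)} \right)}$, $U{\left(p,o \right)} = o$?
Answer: $\frac{1}{198} \approx 0.0050505$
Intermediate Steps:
$X{\left(m \right)} = \frac{1}{-5 + 2 m}$ ($X{\left(m \right)} = \frac{1}{m + \left(-5 + m\right)} = \frac{1}{-5 + 2 m}$)
$g{\left(d,w \right)} = \frac{6}{-5 + 2 w}$
$\frac{g{\left(30,s{\left(-5 \right)} - -20 \right)}}{36} = \frac{6 \frac{1}{-5 + 2 \left(-1 - -20\right)}}{36} = \frac{6}{-5 + 2 \left(-1 + 20\right)} \frac{1}{36} = \frac{6}{-5 + 2 \cdot 19} \cdot \frac{1}{36} = \frac{6}{-5 + 38} \cdot \frac{1}{36} = \frac{6}{33} \cdot \frac{1}{36} = 6 \cdot \frac{1}{33} \cdot \frac{1}{36} = \frac{2}{11} \cdot \frac{1}{36} = \frac{1}{198}$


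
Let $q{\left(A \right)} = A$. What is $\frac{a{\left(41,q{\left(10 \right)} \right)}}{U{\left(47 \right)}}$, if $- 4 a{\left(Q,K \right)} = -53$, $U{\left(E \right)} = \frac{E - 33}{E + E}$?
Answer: $\frac{2491}{28} \approx 88.964$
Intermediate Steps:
$U{\left(E \right)} = \frac{-33 + E}{2 E}$
$a{\left(Q,K \right)} = \frac{53}{4}$ ($a{\left(Q,K \right)} = \left(- \frac{1}{4}\right) \left(-53\right) = \frac{53}{4}$)
$\frac{a{\left(41,q{\left(10 \right)} \right)}}{U{\left(47 \right)}} = \frac{53}{4 \frac{-33 + 47}{2 \cdot 47}} = \frac{53}{4 \cdot \frac{1}{2} \cdot \frac{1}{47} \cdot 14} = \frac{53}{4 \cdot \frac{7}{47}} = \frac{53}{4} \cdot \frac{47}{7} = \frac{2491}{28}$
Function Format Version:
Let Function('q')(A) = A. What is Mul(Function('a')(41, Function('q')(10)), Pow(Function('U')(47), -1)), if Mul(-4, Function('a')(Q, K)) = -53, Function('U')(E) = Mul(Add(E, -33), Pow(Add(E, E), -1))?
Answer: Rational(2491, 28) ≈ 88.964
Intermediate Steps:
Function('U')(E) = Mul(Rational(1, 2), Pow(E, -1), Add(-33, E)) (Function('U')(E) = Mul(Add(-33, E), Pow(Mul(2, E), -1)) = Mul(Add(-33, E), Mul(Rational(1, 2), Pow(E, -1))) = Mul(Rational(1, 2), Pow(E, -1), Add(-33, E)))
Function('a')(Q, K) = Rational(53, 4) (Function('a')(Q, K) = Mul(Rational(-1, 4), -53) = Rational(53, 4))
Mul(Function('a')(41, Function('q')(10)), Pow(Function('U')(47), -1)) = Mul(Rational(53, 4), Pow(Mul(Rational(1, 2), Pow(47, -1), Add(-33, 47)), -1)) = Mul(Rational(53, 4), Pow(Mul(Rational(1, 2), Rational(1, 47), 14), -1)) = Mul(Rational(53, 4), Pow(Rational(7, 47), -1)) = Mul(Rational(53, 4), Rational(47, 7)) = Rational(2491, 28)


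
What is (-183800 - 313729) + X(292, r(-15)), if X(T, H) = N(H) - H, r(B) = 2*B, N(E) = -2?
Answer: -497501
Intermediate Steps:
X(T, H) = -2 - H
(-183800 - 313729) + X(292, r(-15)) = (-183800 - 313729) + (-2 - 2*(-15)) = -497529 + (-2 - 1*(-30)) = -497529 + (-2 + 30) = -497529 + 28 = -497501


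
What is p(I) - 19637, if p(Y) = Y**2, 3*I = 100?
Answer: -166733/9 ≈ -18526.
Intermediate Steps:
I = 100/3 (I = (1/3)*100 = 100/3 ≈ 33.333)
p(I) - 19637 = (100/3)**2 - 19637 = 10000/9 - 19637 = -166733/9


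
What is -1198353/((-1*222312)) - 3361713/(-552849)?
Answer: 156650822017/13656107432 ≈ 11.471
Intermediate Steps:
-1198353/((-1*222312)) - 3361713/(-552849) = -1198353/(-222312) - 3361713*(-1/552849) = -1198353*(-1/222312) + 1120571/184283 = 399451/74104 + 1120571/184283 = 156650822017/13656107432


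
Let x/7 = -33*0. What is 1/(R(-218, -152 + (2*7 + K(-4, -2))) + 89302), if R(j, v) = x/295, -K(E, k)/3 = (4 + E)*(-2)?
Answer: 1/89302 ≈ 1.1198e-5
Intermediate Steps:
x = 0 (x = 7*(-33*0) = 7*0 = 0)
K(E, k) = 24 + 6*E (K(E, k) = -3*(4 + E)*(-2) = -3*(-8 - 2*E) = 24 + 6*E)
R(j, v) = 0 (R(j, v) = 0/295 = 0*(1/295) = 0)
1/(R(-218, -152 + (2*7 + K(-4, -2))) + 89302) = 1/(0 + 89302) = 1/89302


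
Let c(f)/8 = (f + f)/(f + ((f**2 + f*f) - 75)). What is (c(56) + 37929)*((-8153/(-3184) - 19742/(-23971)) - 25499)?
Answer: -12473388668020009205/12898699216 ≈ -9.6703e+8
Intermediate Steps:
c(f) = 16*f/(-75 + f + 2*f**2) (c(f) = 8*((f + f)/(f + ((f**2 + f*f) - 75))) = 8*((2*f)/(f + ((f**2 + f**2) - 75))) = 8*((2*f)/(f + (2*f**2 - 75))) = 8*((2*f)/(f + (-75 + 2*f**2))) = 8*((2*f)/(-75 + f + 2*f**2)) = 8*(2*f/(-75 + f + 2*f**2)) = 16*f/(-75 + f + 2*f**2))
(c(56) + 37929)*((-8153/(-3184) - 19742/(-23971)) - 25499) = (16*56/(-75 + 56 + 2*56**2) + 37929)*((-8153/(-3184) - 19742/(-23971)) - 25499) = (16*56/(-75 + 56 + 2*3136) + 37929)*((-8153*(-1/3184) - 19742*(-1/23971)) - 25499) = (16*56/(-75 + 56 + 6272) + 37929)*((8153/3184 + 19742/23971) - 25499) = (16*56/6253 + 37929)*(258294091/76323664 - 25499) = (16*56*(1/6253) + 37929)*(-1945918814245/76323664) = (896/6253 + 37929)*(-1945918814245/76323664) = (237170933/6253)*(-1945918814245/76323664) = -12473388668020009205/12898699216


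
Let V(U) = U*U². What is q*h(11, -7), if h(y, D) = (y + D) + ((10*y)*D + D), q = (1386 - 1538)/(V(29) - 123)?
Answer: 58748/12133 ≈ 4.8420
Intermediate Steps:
V(U) = U³
q = -76/12133 (q = (1386 - 1538)/(29³ - 123) = -152/(24389 - 123) = -152/24266 = -152*1/24266 = -76/12133 ≈ -0.0062639)
h(y, D) = y + 2*D + 10*D*y (h(y, D) = (D + y) + (10*D*y + D) = (D + y) + (D + 10*D*y) = y + 2*D + 10*D*y)
q*h(11, -7) = -76*(11 + 2*(-7) + 10*(-7)*11)/12133 = -76*(11 - 14 - 770)/12133 = -76/12133*(-773) = 58748/12133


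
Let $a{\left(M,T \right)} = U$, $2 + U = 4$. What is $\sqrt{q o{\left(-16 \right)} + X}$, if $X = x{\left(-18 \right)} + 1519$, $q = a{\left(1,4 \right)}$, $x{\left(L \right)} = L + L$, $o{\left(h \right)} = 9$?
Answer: $\sqrt{1501} \approx 38.743$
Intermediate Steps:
$U = 2$ ($U = -2 + 4 = 2$)
$x{\left(L \right)} = 2 L$
$a{\left(M,T \right)} = 2$
$q = 2$
$X = 1483$ ($X = 2 \left(-18\right) + 1519 = -36 + 1519 = 1483$)
$\sqrt{q o{\left(-16 \right)} + X} = \sqrt{2 \cdot 9 + 1483} = \sqrt{18 + 1483} = \sqrt{1501}$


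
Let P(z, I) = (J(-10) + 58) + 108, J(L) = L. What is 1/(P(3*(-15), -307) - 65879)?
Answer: -1/65723 ≈ -1.5215e-5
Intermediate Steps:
P(z, I) = 156 (P(z, I) = (-10 + 58) + 108 = 48 + 108 = 156)
1/(P(3*(-15), -307) - 65879) = 1/(156 - 65879) = 1/(-65723) = -1/65723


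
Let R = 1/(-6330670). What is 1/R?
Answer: -6330670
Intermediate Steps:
R = -1/6330670 ≈ -1.5796e-7
1/R = 1/(-1/6330670) = -6330670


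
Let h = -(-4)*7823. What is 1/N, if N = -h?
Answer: -1/31292 ≈ -3.1957e-5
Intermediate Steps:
h = 31292 (h = -1*(-31292) = 31292)
N = -31292 (N = -1*31292 = -31292)
1/N = 1/(-31292) = -1/31292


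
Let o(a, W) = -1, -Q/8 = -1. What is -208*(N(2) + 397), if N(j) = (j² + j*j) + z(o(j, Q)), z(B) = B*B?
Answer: -84448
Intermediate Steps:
Q = 8 (Q = -8*(-1) = 8)
z(B) = B²
N(j) = 1 + 2*j² (N(j) = (j² + j*j) + (-1)² = (j² + j²) + 1 = 2*j² + 1 = 1 + 2*j²)
-208*(N(2) + 397) = -208*((1 + 2*2²) + 397) = -208*((1 + 2*4) + 397) = -208*((1 + 8) + 397) = -208*(9 + 397) = -208*406 = -84448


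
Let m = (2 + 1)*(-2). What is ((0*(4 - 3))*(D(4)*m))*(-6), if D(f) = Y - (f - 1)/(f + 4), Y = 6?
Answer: 0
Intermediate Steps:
m = -6 (m = 3*(-2) = -6)
D(f) = 6 - (-1 + f)/(4 + f) (D(f) = 6 - (f - 1)/(f + 4) = 6 - (-1 + f)/(4 + f))
((0*(4 - 3))*(D(4)*m))*(-6) = ((0*(4 - 3))*((5*(5 + 4)/(4 + 4))*(-6)))*(-6) = ((0*1)*((5*9/8)*(-6)))*(-6) = (0*((5*(⅛)*9)*(-6)))*(-6) = (0*((45/8)*(-6)))*(-6) = (0*(-135/4))*(-6) = 0*(-6) = 0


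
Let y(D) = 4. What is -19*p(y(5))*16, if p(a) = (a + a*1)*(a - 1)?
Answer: -7296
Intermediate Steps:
p(a) = 2*a*(-1 + a) (p(a) = (a + a)*(-1 + a) = (2*a)*(-1 + a) = 2*a*(-1 + a))
-19*p(y(5))*16 = -38*4*(-1 + 4)*16 = -38*4*3*16 = -19*24*16 = -456*16 = -7296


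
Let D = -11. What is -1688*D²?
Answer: -204248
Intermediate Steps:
-1688*D² = -1688*(-11)² = -1688*121 = -204248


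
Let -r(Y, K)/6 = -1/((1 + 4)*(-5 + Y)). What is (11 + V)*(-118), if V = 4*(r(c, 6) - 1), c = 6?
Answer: -6962/5 ≈ -1392.4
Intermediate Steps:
r(Y, K) = 6/(-25 + 5*Y) (r(Y, K) = -(-6)/((1 + 4)*(-5 + Y)) = -(-6)/(5*(-5 + Y)) = -(-6)/(-25 + 5*Y) = 6/(-25 + 5*Y))
V = ⅘ (V = 4*(6/(5*(-5 + 6)) - 1) = 4*((6/5)/1 - 1) = 4*((6/5)*1 - 1) = 4*(6/5 - 1) = 4*(⅕) = ⅘ ≈ 0.80000)
(11 + V)*(-118) = (11 + ⅘)*(-118) = (59/5)*(-118) = -6962/5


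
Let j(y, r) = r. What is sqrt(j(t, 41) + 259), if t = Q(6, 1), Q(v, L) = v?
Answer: 10*sqrt(3) ≈ 17.320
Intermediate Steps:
t = 6
sqrt(j(t, 41) + 259) = sqrt(41 + 259) = sqrt(300) = 10*sqrt(3)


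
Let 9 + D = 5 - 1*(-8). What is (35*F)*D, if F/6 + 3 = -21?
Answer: -20160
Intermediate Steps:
F = -144 (F = -18 + 6*(-21) = -18 - 126 = -144)
D = 4 (D = -9 + (5 - 1*(-8)) = -9 + (5 + 8) = -9 + 13 = 4)
(35*F)*D = (35*(-144))*4 = -5040*4 = -20160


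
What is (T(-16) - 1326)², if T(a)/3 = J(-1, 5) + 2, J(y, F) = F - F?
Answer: 1742400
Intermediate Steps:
J(y, F) = 0
T(a) = 6 (T(a) = 3*(0 + 2) = 3*2 = 6)
(T(-16) - 1326)² = (6 - 1326)² = (-1320)² = 1742400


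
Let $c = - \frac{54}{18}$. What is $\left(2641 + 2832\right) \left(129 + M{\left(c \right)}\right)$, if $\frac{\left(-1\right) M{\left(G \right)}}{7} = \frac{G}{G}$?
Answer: $667706$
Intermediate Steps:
$c = -3$ ($c = \left(-54\right) \frac{1}{18} = -3$)
$M{\left(G \right)} = -7$ ($M{\left(G \right)} = - 7 \frac{G}{G} = \left(-7\right) 1 = -7$)
$\left(2641 + 2832\right) \left(129 + M{\left(c \right)}\right) = \left(2641 + 2832\right) \left(129 - 7\right) = 5473 \cdot 122 = 667706$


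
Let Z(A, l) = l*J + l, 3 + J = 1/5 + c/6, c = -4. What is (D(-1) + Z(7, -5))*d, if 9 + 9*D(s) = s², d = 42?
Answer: 1442/3 ≈ 480.67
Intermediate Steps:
J = -52/15 (J = -3 + (1/5 - 4/6) = -3 + (1*(⅕) - 4*⅙) = -3 + (⅕ - ⅔) = -3 - 7/15 = -52/15 ≈ -3.4667)
Z(A, l) = -37*l/15 (Z(A, l) = l*(-52/15) + l = -52*l/15 + l = -37*l/15)
D(s) = -1 + s²/9
(D(-1) + Z(7, -5))*d = ((-1 + (⅑)*(-1)²) - 37/15*(-5))*42 = ((-1 + (⅑)*1) + 37/3)*42 = ((-1 + ⅑) + 37/3)*42 = (-8/9 + 37/3)*42 = (103/9)*42 = 1442/3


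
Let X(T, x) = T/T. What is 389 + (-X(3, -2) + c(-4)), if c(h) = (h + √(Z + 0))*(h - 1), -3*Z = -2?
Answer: 408 - 5*√6/3 ≈ 403.92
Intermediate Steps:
Z = ⅔ (Z = -⅓*(-2) = ⅔ ≈ 0.66667)
X(T, x) = 1
c(h) = (-1 + h)*(h + √6/3) (c(h) = (h + √(⅔ + 0))*(h - 1) = (h + √(⅔))*(-1 + h) = (h + √6/3)*(-1 + h) = (-1 + h)*(h + √6/3))
389 + (-X(3, -2) + c(-4)) = 389 + (-1*1 + ((-4)² - 1*(-4) - √6/3 + (⅓)*(-4)*√6)) = 389 + (-1 + (16 + 4 - √6/3 - 4*√6/3)) = 389 + (-1 + (20 - 5*√6/3)) = 389 + (19 - 5*√6/3) = 408 - 5*√6/3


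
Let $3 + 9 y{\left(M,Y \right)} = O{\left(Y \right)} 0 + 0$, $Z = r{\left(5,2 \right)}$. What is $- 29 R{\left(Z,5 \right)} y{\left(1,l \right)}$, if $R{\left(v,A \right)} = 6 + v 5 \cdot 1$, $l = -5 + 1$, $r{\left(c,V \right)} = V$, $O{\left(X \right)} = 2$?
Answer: $\frac{464}{3} \approx 154.67$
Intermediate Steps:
$Z = 2$
$l = -4$
$R{\left(v,A \right)} = 6 + 5 v$ ($R{\left(v,A \right)} = 6 + 5 v 1 = 6 + 5 v$)
$y{\left(M,Y \right)} = - \frac{1}{3}$ ($y{\left(M,Y \right)} = - \frac{1}{3} + \frac{2 \cdot 0 + 0}{9} = - \frac{1}{3} + \frac{0 + 0}{9} = - \frac{1}{3} + \frac{1}{9} \cdot 0 = - \frac{1}{3} + 0 = - \frac{1}{3}$)
$- 29 R{\left(Z,5 \right)} y{\left(1,l \right)} = - 29 \left(6 + 5 \cdot 2\right) \left(- \frac{1}{3}\right) = - 29 \left(6 + 10\right) \left(- \frac{1}{3}\right) = \left(-29\right) 16 \left(- \frac{1}{3}\right) = \left(-464\right) \left(- \frac{1}{3}\right) = \frac{464}{3}$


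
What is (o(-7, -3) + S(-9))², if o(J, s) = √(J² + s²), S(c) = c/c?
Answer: (1 + √58)² ≈ 74.232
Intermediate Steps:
S(c) = 1
(o(-7, -3) + S(-9))² = (√((-7)² + (-3)²) + 1)² = (√(49 + 9) + 1)² = (√58 + 1)² = (1 + √58)²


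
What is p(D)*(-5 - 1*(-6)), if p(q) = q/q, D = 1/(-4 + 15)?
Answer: 1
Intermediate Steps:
D = 1/11 ≈ 0.090909
p(q) = 1
p(D)*(-5 - 1*(-6)) = 1*(-5 - 1*(-6)) = 1*(-5 + 6) = 1*1 = 1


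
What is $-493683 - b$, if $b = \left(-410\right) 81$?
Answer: $-460473$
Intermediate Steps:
$b = -33210$
$-493683 - b = -493683 - -33210 = -493683 + 33210 = -460473$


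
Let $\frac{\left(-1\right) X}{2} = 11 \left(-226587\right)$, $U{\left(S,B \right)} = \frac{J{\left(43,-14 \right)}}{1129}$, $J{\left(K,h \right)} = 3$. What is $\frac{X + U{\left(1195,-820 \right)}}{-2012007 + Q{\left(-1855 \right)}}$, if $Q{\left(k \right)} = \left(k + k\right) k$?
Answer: $\frac{5627967909}{5498278547} \approx 1.0236$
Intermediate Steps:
$U{\left(S,B \right)} = \frac{3}{1129}$
$Q{\left(k \right)} = 2 k^{2}$ ($Q{\left(k \right)} = 2 k k = 2 k^{2}$)
$X = 4984914$ ($X = - 2 \cdot 11 \left(-226587\right) = \left(-2\right) \left(-2492457\right) = 4984914$)
$\frac{X + U{\left(1195,-820 \right)}}{-2012007 + Q{\left(-1855 \right)}} = \frac{4984914 + \frac{3}{1129}}{-2012007 + 2 \left(-1855\right)^{2}} = \frac{5627967909}{1129 \left(-2012007 + 2 \cdot 3441025\right)} = \frac{5627967909}{1129 \left(-2012007 + 6882050\right)} = \frac{5627967909}{1129 \cdot 4870043} = \frac{5627967909}{1129} \cdot \frac{1}{4870043} = \frac{5627967909}{5498278547}$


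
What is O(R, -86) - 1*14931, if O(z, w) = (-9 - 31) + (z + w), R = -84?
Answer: -15141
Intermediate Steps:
O(z, w) = -40 + w + z (O(z, w) = -40 + (w + z) = -40 + w + z)
O(R, -86) - 1*14931 = (-40 - 86 - 84) - 1*14931 = -210 - 14931 = -15141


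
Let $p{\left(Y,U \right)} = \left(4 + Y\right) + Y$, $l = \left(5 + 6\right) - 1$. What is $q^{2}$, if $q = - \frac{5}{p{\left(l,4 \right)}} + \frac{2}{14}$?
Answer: $\frac{121}{28224} \approx 0.0042871$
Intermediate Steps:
$l = 10$ ($l = 11 - 1 = 10$)
$p{\left(Y,U \right)} = 4 + 2 Y$
$q = - \frac{11}{168}$ ($q = - \frac{5}{4 + 2 \cdot 10} + \frac{2}{14} = - \frac{5}{4 + 20} + 2 \cdot \frac{1}{14} = - \frac{5}{24} + \frac{1}{7} = - \frac{11}{168} \approx -0.065476$)
$q^{2} = \left(- \frac{11}{168}\right)^{2} = \frac{121}{28224}$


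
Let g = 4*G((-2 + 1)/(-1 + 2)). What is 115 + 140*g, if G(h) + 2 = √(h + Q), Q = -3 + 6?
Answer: -1005 + 560*√2 ≈ -213.04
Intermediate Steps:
Q = 3
G(h) = -2 + √(3 + h) (G(h) = -2 + √(h + 3) = -2 + √(3 + h))
g = -8 + 4*√2 (g = 4*(-2 + √(3 + (-2 + 1)/(-1 + 2))) = 4*(-2 + √(3 - 1/1)) = 4*(-2 + √(3 - 1*1)) = 4*(-2 + √(3 - 1)) = 4*(-2 + √2) = -8 + 4*√2 ≈ -2.3431)
115 + 140*g = 115 + 140*(-8 + 4*√2) = 115 + (-1120 + 560*√2) = -1005 + 560*√2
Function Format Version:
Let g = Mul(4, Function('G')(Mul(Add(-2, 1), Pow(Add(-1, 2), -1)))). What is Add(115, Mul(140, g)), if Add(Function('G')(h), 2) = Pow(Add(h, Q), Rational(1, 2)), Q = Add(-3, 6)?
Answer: Add(-1005, Mul(560, Pow(2, Rational(1, 2)))) ≈ -213.04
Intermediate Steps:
Q = 3
Function('G')(h) = Add(-2, Pow(Add(3, h), Rational(1, 2))) (Function('G')(h) = Add(-2, Pow(Add(h, 3), Rational(1, 2))) = Add(-2, Pow(Add(3, h), Rational(1, 2))))
g = Add(-8, Mul(4, Pow(2, Rational(1, 2)))) (g = Mul(4, Add(-2, Pow(Add(3, Mul(Add(-2, 1), Pow(Add(-1, 2), -1))), Rational(1, 2)))) = Mul(4, Add(-2, Pow(Add(3, Mul(-1, Pow(1, -1))), Rational(1, 2)))) = Mul(4, Add(-2, Pow(Add(3, Mul(-1, 1)), Rational(1, 2)))) = Mul(4, Add(-2, Pow(Add(3, -1), Rational(1, 2)))) = Mul(4, Add(-2, Pow(2, Rational(1, 2)))) = Add(-8, Mul(4, Pow(2, Rational(1, 2)))) ≈ -2.3431)
Add(115, Mul(140, g)) = Add(115, Mul(140, Add(-8, Mul(4, Pow(2, Rational(1, 2)))))) = Add(115, Add(-1120, Mul(560, Pow(2, Rational(1, 2))))) = Add(-1005, Mul(560, Pow(2, Rational(1, 2))))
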